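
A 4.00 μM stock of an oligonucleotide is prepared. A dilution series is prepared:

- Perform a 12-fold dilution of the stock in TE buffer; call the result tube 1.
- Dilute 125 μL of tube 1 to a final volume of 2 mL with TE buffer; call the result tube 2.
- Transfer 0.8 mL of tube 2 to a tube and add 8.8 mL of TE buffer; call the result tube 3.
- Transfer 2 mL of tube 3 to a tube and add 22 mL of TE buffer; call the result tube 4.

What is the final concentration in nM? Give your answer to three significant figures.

Step 1: 12-fold → factor 12
Step 2: 125 μL brought to 2 mL → factor 2000/125 = 16
Step 3: 0.8 mL + 8.8 mL = 9.6 mL total → factor 9.6/0.8 = 12
Step 4: 2 mL + 22 mL = 24 mL total → factor 24/2 = 12
Overall dilution factor = 12 × 16 × 12 × 12 = 27648
Final = 4.00 μM / 27648 = 0.0001447 μM = 0.145 nM

0.145 nM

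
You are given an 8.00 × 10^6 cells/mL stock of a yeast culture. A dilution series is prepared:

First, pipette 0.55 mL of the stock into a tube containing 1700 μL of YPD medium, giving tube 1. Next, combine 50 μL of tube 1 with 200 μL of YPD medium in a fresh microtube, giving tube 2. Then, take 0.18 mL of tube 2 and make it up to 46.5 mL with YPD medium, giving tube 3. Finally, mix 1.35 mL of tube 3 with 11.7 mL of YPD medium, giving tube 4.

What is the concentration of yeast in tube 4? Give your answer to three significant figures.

157 cells/mL

Step 1: 0.55 mL + 1700 μL = 2.25 mL total → factor 2.25/0.55 = 4.0909
Step 2: 50 μL + 200 μL = 250 μL total → factor 250/50 = 5
Step 3: 0.18 mL brought to 46.5 mL → factor 46.5/0.18 = 258.33
Step 4: 1.35 mL + 11.7 mL = 13.05 mL total → factor 13.05/1.35 = 9.6667
Overall dilution factor = 4.0909 × 5 × 258.33 × 9.6667 = 51080
Final = 8.00 × 10^6 cells/mL / 51080 = 157 cells/mL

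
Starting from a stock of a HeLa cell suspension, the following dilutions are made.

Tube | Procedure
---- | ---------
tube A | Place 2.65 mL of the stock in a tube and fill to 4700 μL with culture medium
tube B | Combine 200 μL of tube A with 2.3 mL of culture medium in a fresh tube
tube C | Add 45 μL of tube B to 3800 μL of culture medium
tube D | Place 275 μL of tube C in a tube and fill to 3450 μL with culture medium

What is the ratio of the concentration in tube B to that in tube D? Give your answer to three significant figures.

Step 1: 2.65 mL brought to 4700 μL → factor 4.7/2.65 = 1.7736
Step 2: 200 μL + 2.3 mL = 2500 μL total → factor 2500/200 = 12.5
Step 3: 45 μL + 3800 μL = 3845 μL total → factor 3845/45 = 85.444
Step 4: 275 μL brought to 3450 μL → factor 3450/275 = 12.545
Dilution factor to tube B = 22.17; to tube D = 23765
[tube B]/[tube D] = (factor to tube D)/(factor to tube B) = 23765/22.17 = 1.07 × 10^3

1.07 × 10^3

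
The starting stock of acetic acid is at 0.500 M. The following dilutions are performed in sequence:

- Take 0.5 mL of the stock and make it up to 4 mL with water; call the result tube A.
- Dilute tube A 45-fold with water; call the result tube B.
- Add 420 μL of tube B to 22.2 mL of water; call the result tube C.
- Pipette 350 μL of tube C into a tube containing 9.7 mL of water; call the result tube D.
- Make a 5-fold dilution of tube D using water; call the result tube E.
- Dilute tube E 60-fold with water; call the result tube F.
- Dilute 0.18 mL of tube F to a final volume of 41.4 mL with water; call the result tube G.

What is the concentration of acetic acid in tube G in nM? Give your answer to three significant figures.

0.0130 nM

Step 1: 0.5 mL brought to 4 mL → factor 4/0.5 = 8
Step 2: 45-fold → factor 45
Step 3: 420 μL + 22.2 mL = 22620 μL total → factor 22620/420 = 53.857
Step 4: 350 μL + 9.7 mL = 10050 μL total → factor 10050/350 = 28.714
Step 5: 5-fold → factor 5
Step 6: 60-fold → factor 60
Step 7: 0.18 mL brought to 41.4 mL → factor 41.4/0.18 = 230
Overall dilution factor = 8 × 45 × 53.857 × 28.714 × 5 × 60 × 230 = 3.8414 × 10^10
Final = 0.500 M / 3.8414 × 10^10 = 1.302 × 10^-11 M = 0.0130 nM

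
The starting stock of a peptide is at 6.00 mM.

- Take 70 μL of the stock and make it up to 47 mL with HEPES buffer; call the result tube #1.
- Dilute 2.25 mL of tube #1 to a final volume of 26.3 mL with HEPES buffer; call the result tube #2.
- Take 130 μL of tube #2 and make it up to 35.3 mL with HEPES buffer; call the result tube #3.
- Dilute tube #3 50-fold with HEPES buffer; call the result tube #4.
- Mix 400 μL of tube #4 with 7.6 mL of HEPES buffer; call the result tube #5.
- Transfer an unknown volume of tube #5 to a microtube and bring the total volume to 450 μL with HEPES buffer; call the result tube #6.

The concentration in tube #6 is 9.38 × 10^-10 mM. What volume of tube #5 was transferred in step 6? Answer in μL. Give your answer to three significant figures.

Step 1: 70 μL brought to 47 mL → factor 47000/70 = 671.43
Step 2: 2.25 mL brought to 26.3 mL → factor 26.3/2.25 = 11.689
Step 3: 130 μL brought to 35.3 mL → factor 35300/130 = 271.54
Step 4: 50-fold → factor 50
Step 5: 400 μL + 7.6 mL = 8000 μL total → factor 8000/400 = 20
Step 6: v brought to 450 μL → factor = 450 μL/v
Product of known-step factors = 2.1311 × 10^9
Overall factor = 6.00 mM / (9.38 × 10^-10 mM) = 6.3966 × 10^9
Step-6 factor = 6.3966 × 10^9 / 2.1311 × 10^9 = 3.0015
v = 450 μL / 3.0015 = 150 μL

150 μL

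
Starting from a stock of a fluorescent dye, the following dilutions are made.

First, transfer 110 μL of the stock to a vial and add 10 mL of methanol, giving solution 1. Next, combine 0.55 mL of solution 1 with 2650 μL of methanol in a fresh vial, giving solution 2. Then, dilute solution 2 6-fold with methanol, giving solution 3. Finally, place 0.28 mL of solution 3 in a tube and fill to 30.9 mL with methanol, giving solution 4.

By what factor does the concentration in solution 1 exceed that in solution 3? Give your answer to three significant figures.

Step 1: 110 μL + 10 mL = 10110 μL total → factor 10110/110 = 91.909
Step 2: 0.55 mL + 2650 μL = 3.2 mL total → factor 3.2/0.55 = 5.8182
Step 3: 6-fold → factor 6
Dilution factor to solution 1 = 91.909; to solution 3 = 3208.5
[solution 1]/[solution 3] = (factor to solution 3)/(factor to solution 1) = 3208.5/91.909 = 34.9

34.9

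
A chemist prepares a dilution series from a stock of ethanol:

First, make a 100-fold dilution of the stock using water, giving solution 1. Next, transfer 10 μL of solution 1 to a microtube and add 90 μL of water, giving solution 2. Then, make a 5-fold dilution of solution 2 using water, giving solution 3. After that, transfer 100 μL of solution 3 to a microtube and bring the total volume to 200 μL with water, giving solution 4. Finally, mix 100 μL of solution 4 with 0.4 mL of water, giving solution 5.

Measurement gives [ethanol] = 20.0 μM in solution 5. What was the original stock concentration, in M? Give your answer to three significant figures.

Step 1: 100-fold → factor 100
Step 2: 10 μL + 90 μL = 100 μL total → factor 100/10 = 10
Step 3: 5-fold → factor 5
Step 4: 100 μL brought to 200 μL → factor 200/100 = 2
Step 5: 100 μL + 0.4 mL = 500 μL total → factor 500/100 = 5
Overall dilution factor = 100 × 10 × 5 × 2 × 5 = 50000
Stock = 20.0 μM × 50000 = 1.000 × 10^6 μM = 1.00 M

1.00 M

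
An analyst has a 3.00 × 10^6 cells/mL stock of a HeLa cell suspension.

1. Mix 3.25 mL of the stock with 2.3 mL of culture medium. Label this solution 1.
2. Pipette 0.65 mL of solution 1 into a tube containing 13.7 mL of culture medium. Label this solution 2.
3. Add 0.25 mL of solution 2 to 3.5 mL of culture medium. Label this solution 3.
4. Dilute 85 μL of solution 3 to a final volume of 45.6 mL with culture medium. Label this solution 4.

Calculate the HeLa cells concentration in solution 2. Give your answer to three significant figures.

Step 1: 3.25 mL + 2.3 mL = 5.55 mL total → factor 5.55/3.25 = 1.7077
Step 2: 0.65 mL + 13.7 mL = 14.35 mL total → factor 14.35/0.65 = 22.077
Dilution factor through solution 2 = 1.7077 × 22.077 = 37.701
[solution 2] = 3.00 × 10^6 cells/mL / 37.701 = 7.96 × 10^4 cells/mL

7.96 × 10^4 cells/mL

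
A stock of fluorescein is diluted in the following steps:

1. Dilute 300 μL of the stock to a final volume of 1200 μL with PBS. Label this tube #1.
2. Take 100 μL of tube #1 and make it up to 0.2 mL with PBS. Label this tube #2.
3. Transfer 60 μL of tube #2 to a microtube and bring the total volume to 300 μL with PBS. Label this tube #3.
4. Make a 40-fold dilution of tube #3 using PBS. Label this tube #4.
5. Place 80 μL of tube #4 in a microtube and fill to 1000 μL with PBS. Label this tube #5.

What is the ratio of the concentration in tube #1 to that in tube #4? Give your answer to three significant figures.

Step 1: 300 μL brought to 1200 μL → factor 1200/300 = 4
Step 2: 100 μL brought to 0.2 mL → factor 200/100 = 2
Step 3: 60 μL brought to 300 μL → factor 300/60 = 5
Step 4: 40-fold → factor 40
Dilution factor to tube #1 = 4; to tube #4 = 1600
[tube #1]/[tube #4] = (factor to tube #4)/(factor to tube #1) = 1600/4 = 400

400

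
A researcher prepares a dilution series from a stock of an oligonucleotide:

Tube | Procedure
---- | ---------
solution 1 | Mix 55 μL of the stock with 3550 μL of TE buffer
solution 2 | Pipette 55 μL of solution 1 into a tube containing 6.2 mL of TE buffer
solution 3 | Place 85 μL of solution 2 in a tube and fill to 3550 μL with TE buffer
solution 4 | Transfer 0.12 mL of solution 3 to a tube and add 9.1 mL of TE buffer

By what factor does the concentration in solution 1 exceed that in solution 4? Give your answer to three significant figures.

3.65 × 10^5

Step 1: 55 μL + 3550 μL = 3605 μL total → factor 3605/55 = 65.545
Step 2: 55 μL + 6.2 mL = 6255 μL total → factor 6255/55 = 113.73
Step 3: 85 μL brought to 3550 μL → factor 3550/85 = 41.765
Step 4: 0.12 mL + 9.1 mL = 9.22 mL total → factor 9.22/0.12 = 76.833
Dilution factor to solution 1 = 65.545; to solution 4 = 2.392 × 10^7
[solution 1]/[solution 4] = (factor to solution 4)/(factor to solution 1) = 2.392 × 10^7/65.545 = 3.65 × 10^5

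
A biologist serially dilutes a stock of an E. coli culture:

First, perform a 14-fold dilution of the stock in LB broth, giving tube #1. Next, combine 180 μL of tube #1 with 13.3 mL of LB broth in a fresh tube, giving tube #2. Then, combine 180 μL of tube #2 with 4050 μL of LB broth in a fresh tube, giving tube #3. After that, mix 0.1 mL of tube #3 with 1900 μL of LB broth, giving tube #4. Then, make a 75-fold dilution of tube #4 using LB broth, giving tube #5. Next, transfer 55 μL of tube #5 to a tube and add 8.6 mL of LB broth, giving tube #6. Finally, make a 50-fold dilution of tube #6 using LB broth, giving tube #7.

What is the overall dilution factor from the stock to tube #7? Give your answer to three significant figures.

2.91 × 10^11

Step 1: 14-fold → factor 14
Step 2: 180 μL + 13.3 mL = 13480 μL total → factor 13480/180 = 74.889
Step 3: 180 μL + 4050 μL = 4230 μL total → factor 4230/180 = 23.5
Step 4: 0.1 mL + 1900 μL = 2 mL total → factor 2/0.1 = 20
Step 5: 75-fold → factor 75
Step 6: 55 μL + 8.6 mL = 8655 μL total → factor 8655/55 = 157.36
Step 7: 50-fold → factor 50
Overall dilution factor = 14 × 74.889 × 23.5 × 20 × 75 × 157.36 × 50 = 2.9079 × 10^11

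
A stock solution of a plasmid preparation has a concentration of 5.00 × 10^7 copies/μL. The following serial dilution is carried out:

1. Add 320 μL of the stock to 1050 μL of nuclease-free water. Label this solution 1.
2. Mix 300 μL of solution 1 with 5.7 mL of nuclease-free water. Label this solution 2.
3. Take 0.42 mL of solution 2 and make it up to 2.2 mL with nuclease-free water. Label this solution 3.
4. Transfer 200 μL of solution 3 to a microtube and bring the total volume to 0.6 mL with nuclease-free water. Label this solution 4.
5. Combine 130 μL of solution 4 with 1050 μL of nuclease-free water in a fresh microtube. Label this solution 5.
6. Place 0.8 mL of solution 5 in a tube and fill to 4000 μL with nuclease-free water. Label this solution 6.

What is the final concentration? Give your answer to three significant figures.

Step 1: 320 μL + 1050 μL = 1370 μL total → factor 1370/320 = 4.2812
Step 2: 300 μL + 5.7 mL = 6000 μL total → factor 6000/300 = 20
Step 3: 0.42 mL brought to 2.2 mL → factor 2.2/0.42 = 5.2381
Step 4: 200 μL brought to 0.6 mL → factor 600/200 = 3
Step 5: 130 μL + 1050 μL = 1180 μL total → factor 1180/130 = 9.0769
Step 6: 0.8 mL brought to 4000 μL → factor 4/0.8 = 5
Overall dilution factor = 4.2812 × 20 × 5.2381 × 3 × 9.0769 × 5 = 61067
Final = 5.00 × 10^7 copies/μL / 61067 = 819 copies/μL

819 copies/μL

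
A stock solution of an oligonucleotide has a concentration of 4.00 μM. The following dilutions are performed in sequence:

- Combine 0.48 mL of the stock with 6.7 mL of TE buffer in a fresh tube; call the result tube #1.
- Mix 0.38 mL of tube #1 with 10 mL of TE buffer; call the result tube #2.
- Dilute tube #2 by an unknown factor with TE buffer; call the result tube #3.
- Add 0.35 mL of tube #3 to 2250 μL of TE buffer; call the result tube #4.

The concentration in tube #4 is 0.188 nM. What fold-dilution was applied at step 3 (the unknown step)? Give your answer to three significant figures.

7.01-fold

Step 1: 0.48 mL + 6.7 mL = 7.18 mL total → factor 7.18/0.48 = 14.958
Step 2: 0.38 mL + 10 mL = 10.38 mL total → factor 10.38/0.38 = 27.316
Step 3: unknown factor x
Step 4: 0.35 mL + 2250 μL = 2.6 mL total → factor 2.6/0.35 = 7.4286
Product of known-step factors = 3035.3
Overall factor = 4.00 μM / (0.188 nM) = 21277
x = 21277 / 3035.3 = 7.01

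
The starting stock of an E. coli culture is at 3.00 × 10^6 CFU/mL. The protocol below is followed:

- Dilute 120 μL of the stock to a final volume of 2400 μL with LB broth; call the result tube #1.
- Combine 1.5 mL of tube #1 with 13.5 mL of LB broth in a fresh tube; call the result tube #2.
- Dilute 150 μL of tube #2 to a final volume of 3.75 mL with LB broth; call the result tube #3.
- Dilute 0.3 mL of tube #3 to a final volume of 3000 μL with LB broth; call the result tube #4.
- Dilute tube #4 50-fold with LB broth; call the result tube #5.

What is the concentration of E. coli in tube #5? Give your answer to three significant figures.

Step 1: 120 μL brought to 2400 μL → factor 2400/120 = 20
Step 2: 1.5 mL + 13.5 mL = 15 mL total → factor 15/1.5 = 10
Step 3: 150 μL brought to 3.75 mL → factor 3750/150 = 25
Step 4: 0.3 mL brought to 3000 μL → factor 3/0.3 = 10
Step 5: 50-fold → factor 50
Overall dilution factor = 20 × 10 × 25 × 10 × 50 = 2.5 × 10^6
Final = 3.00 × 10^6 CFU/mL / 2.5 × 10^6 = 1.20 CFU/mL

1.20 CFU/mL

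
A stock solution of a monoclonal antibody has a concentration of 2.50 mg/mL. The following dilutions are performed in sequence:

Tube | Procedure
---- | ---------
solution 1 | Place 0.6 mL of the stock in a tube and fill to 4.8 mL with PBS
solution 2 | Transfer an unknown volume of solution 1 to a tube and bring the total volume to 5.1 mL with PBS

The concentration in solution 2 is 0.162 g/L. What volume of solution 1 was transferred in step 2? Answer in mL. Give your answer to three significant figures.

2.64 mL

Step 1: 0.6 mL brought to 4.8 mL → factor 4.8/0.6 = 8
Step 2: v brought to 5.1 mL → factor = 5.1 mL/v
Product of known-step factors = 8
Overall factor = 2.50 mg/mL / (0.162 g/L) = 15.432
Step-2 factor = 15.432 / 8 = 1.929
v = 5.1 mL / 1.929 = 2.64 mL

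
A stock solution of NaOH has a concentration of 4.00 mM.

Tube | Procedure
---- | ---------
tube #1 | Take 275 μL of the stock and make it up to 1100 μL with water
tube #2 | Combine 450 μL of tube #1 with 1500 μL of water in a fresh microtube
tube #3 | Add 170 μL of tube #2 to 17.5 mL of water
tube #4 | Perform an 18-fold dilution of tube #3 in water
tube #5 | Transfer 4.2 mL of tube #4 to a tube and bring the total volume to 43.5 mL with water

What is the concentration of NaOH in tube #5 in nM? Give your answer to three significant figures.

11.9 nM

Step 1: 275 μL brought to 1100 μL → factor 1100/275 = 4
Step 2: 450 μL + 1500 μL = 1950 μL total → factor 1950/450 = 4.3333
Step 3: 170 μL + 17.5 mL = 17670 μL total → factor 17670/170 = 103.94
Step 4: 18-fold → factor 18
Step 5: 4.2 mL brought to 43.5 mL → factor 43.5/4.2 = 10.357
Overall dilution factor = 4 × 4.3333 × 103.94 × 18 × 10.357 = 3.3588 × 10^5
Final = 4.00 mM / 3.3588 × 10^5 = 1.191 × 10^-5 mM = 11.9 nM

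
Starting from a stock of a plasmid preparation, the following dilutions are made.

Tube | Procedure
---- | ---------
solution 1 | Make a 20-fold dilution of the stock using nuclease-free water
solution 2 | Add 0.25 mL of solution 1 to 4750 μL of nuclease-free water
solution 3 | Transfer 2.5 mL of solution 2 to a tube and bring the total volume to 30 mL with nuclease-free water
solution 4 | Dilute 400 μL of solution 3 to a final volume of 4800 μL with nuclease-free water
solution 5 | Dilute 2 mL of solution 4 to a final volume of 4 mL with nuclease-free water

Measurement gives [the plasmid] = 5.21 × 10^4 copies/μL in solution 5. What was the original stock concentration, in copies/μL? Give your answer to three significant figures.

6.00 × 10^9 copies/μL

Step 1: 20-fold → factor 20
Step 2: 0.25 mL + 4750 μL = 5 mL total → factor 5/0.25 = 20
Step 3: 2.5 mL brought to 30 mL → factor 30/2.5 = 12
Step 4: 400 μL brought to 4800 μL → factor 4800/400 = 12
Step 5: 2 mL brought to 4 mL → factor 4/2 = 2
Overall dilution factor = 20 × 20 × 12 × 12 × 2 = 1.152 × 10^5
Stock = 5.21 × 10^4 copies/μL × 1.152 × 10^5 = 6.00 × 10^9 copies/μL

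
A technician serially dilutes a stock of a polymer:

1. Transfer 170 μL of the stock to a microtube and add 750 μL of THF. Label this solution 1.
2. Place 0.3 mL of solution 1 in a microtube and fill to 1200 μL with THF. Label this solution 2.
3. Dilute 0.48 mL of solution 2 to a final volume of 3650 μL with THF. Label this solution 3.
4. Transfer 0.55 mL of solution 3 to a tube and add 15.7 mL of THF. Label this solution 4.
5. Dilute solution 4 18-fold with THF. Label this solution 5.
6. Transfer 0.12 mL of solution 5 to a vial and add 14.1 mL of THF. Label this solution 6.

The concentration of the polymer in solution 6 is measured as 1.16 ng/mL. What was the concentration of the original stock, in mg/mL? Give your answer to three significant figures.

12.0 mg/mL

Step 1: 170 μL + 750 μL = 920 μL total → factor 920/170 = 5.4118
Step 2: 0.3 mL brought to 1200 μL → factor 1.2/0.3 = 4
Step 3: 0.48 mL brought to 3650 μL → factor 3.65/0.48 = 7.6042
Step 4: 0.55 mL + 15.7 mL = 16.25 mL total → factor 16.25/0.55 = 29.545
Step 5: 18-fold → factor 18
Step 6: 0.12 mL + 14.1 mL = 14.22 mL total → factor 14.22/0.12 = 118.5
Overall dilution factor = 5.4118 × 4 × 7.6042 × 29.545 × 18 × 118.5 = 1.0374 × 10^7
Stock = 1.16 ng/mL × 1.0374 × 10^7 = 1.203 × 10^7 ng/mL = 12.0 mg/mL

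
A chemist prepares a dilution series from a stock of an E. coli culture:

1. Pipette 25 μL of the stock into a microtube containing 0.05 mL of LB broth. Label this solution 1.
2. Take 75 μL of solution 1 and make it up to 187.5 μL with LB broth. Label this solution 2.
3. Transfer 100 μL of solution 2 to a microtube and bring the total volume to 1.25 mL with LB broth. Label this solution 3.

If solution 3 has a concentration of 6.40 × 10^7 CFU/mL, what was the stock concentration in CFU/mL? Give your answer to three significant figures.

6.00 × 10^9 CFU/mL

Step 1: 25 μL + 0.05 mL = 75 μL total → factor 75/25 = 3
Step 2: 75 μL brought to 187.5 μL → factor 187.5/75 = 2.5
Step 3: 100 μL brought to 1.25 mL → factor 1250/100 = 12.5
Overall dilution factor = 3 × 2.5 × 12.5 = 93.75
Stock = 6.40 × 10^7 CFU/mL × 93.75 = 6.00 × 10^9 CFU/mL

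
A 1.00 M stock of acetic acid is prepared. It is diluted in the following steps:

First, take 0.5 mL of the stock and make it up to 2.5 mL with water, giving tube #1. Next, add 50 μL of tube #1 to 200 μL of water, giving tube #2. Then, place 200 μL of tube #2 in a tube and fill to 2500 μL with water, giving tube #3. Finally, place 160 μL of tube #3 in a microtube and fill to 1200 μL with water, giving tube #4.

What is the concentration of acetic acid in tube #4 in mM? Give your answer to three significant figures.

0.427 mM

Step 1: 0.5 mL brought to 2.5 mL → factor 2.5/0.5 = 5
Step 2: 50 μL + 200 μL = 250 μL total → factor 250/50 = 5
Step 3: 200 μL brought to 2500 μL → factor 2500/200 = 12.5
Step 4: 160 μL brought to 1200 μL → factor 1200/160 = 7.5
Overall dilution factor = 5 × 5 × 12.5 × 7.5 = 2343.8
Final = 1.00 M / 2343.8 = 0.0004267 M = 0.427 mM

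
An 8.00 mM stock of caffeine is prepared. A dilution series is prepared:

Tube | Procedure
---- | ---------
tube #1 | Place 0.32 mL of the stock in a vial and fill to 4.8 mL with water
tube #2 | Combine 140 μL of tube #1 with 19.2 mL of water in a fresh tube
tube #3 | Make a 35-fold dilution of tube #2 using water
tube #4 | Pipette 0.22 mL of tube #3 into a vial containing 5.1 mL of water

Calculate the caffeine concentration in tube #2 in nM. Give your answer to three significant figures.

Step 1: 0.32 mL brought to 4.8 mL → factor 4.8/0.32 = 15
Step 2: 140 μL + 19.2 mL = 19340 μL total → factor 19340/140 = 138.14
Dilution factor through tube #2 = 15 × 138.14 = 2072.1
[tube #2] = 8.00 mM / 2072.1 = 0.003861 mM = 3.86 × 10^3 nM

3.86 × 10^3 nM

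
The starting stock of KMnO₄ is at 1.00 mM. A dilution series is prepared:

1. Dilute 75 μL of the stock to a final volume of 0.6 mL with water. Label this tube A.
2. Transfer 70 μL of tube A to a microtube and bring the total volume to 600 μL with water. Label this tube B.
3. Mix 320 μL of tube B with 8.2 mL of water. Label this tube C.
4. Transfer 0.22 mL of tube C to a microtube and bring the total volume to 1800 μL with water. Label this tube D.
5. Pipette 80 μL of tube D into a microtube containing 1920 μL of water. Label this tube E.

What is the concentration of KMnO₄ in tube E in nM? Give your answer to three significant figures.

2.68 nM

Step 1: 75 μL brought to 0.6 mL → factor 600/75 = 8
Step 2: 70 μL brought to 600 μL → factor 600/70 = 8.5714
Step 3: 320 μL + 8.2 mL = 8520 μL total → factor 8520/320 = 26.625
Step 4: 0.22 mL brought to 1800 μL → factor 1.8/0.22 = 8.1818
Step 5: 80 μL + 1920 μL = 2000 μL total → factor 2000/80 = 25
Overall dilution factor = 8 × 8.5714 × 26.625 × 8.1818 × 25 = 3.7344 × 10^5
Final = 1.00 mM / 3.7344 × 10^5 = 2.678 × 10^-6 mM = 2.68 nM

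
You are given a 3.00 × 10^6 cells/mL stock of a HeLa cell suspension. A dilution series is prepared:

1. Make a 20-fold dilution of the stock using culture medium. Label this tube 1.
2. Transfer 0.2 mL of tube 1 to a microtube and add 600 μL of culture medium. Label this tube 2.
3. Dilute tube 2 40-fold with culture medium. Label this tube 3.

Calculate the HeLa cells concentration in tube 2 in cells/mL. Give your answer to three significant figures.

Step 1: 20-fold → factor 20
Step 2: 0.2 mL + 600 μL = 0.8 mL total → factor 0.8/0.2 = 4
Dilution factor through tube 2 = 20 × 4 = 80
[tube 2] = 3.00 × 10^6 cells/mL / 80 = 3.75 × 10^4 cells/mL

3.75 × 10^4 cells/mL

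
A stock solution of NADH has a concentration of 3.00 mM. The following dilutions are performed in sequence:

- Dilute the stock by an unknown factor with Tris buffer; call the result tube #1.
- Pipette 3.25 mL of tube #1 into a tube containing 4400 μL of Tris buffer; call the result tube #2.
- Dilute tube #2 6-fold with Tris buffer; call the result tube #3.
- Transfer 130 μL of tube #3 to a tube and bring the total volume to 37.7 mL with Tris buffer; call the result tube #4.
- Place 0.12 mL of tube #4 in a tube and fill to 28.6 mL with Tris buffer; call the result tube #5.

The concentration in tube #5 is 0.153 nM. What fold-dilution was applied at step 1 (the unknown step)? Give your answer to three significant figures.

Step 1: unknown factor x
Step 2: 3.25 mL + 4400 μL = 7.65 mL total → factor 7.65/3.25 = 2.3538
Step 3: 6-fold → factor 6
Step 4: 130 μL brought to 37.7 mL → factor 37700/130 = 290
Step 5: 0.12 mL brought to 28.6 mL → factor 28.6/0.12 = 238.33
Product of known-step factors = 9.7614 × 10^5
Overall factor = 3.00 mM / (0.153 nM) = 1.9608 × 10^7
x = 1.9608 × 10^7 / 9.7614 × 10^5 = 20.1

20.1-fold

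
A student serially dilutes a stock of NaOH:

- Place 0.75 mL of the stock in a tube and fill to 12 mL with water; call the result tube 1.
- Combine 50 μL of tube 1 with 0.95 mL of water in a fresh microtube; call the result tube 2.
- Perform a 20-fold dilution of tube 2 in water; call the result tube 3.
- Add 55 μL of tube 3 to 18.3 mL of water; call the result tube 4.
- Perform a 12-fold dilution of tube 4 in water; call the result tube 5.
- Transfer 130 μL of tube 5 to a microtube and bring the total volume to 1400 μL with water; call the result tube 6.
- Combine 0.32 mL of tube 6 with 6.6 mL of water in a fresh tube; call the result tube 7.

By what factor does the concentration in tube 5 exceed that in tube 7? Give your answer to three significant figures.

Step 1: 0.75 mL brought to 12 mL → factor 12/0.75 = 16
Step 2: 50 μL + 0.95 mL = 1000 μL total → factor 1000/50 = 20
Step 3: 20-fold → factor 20
Step 4: 55 μL + 18.3 mL = 18355 μL total → factor 18355/55 = 333.73
Step 5: 12-fold → factor 12
Step 6: 130 μL brought to 1400 μL → factor 1400/130 = 10.769
Step 7: 0.32 mL + 6.6 mL = 6.92 mL total → factor 6.92/0.32 = 21.625
Dilution factor to tube 5 = 2.563 × 10^7; to tube 7 = 5.9689 × 10^9
[tube 5]/[tube 7] = (factor to tube 7)/(factor to tube 5) = 5.9689 × 10^9/2.563 × 10^7 = 233

233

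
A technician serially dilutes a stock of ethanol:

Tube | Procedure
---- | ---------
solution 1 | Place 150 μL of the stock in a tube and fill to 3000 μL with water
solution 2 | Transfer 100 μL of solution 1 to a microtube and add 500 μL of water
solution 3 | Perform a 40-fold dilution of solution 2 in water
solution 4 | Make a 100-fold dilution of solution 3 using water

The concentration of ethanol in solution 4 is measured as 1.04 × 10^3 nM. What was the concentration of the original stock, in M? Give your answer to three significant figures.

Step 1: 150 μL brought to 3000 μL → factor 3000/150 = 20
Step 2: 100 μL + 500 μL = 600 μL total → factor 600/100 = 6
Step 3: 40-fold → factor 40
Step 4: 100-fold → factor 100
Overall dilution factor = 20 × 6 × 40 × 100 = 4.8 × 10^5
Stock = 1.04 × 10^3 nM × 4.8 × 10^5 = 4.992 × 10^8 nM = 0.499 M

0.499 M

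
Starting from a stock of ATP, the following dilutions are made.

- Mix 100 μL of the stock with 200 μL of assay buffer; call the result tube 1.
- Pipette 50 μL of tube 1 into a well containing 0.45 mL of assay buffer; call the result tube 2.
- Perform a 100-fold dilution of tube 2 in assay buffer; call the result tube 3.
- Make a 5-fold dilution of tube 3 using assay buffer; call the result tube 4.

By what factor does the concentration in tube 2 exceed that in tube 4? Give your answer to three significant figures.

Step 1: 100 μL + 200 μL = 300 μL total → factor 300/100 = 3
Step 2: 50 μL + 0.45 mL = 500 μL total → factor 500/50 = 10
Step 3: 100-fold → factor 100
Step 4: 5-fold → factor 5
Dilution factor to tube 2 = 30; to tube 4 = 15000
[tube 2]/[tube 4] = (factor to tube 4)/(factor to tube 2) = 15000/30 = 500

500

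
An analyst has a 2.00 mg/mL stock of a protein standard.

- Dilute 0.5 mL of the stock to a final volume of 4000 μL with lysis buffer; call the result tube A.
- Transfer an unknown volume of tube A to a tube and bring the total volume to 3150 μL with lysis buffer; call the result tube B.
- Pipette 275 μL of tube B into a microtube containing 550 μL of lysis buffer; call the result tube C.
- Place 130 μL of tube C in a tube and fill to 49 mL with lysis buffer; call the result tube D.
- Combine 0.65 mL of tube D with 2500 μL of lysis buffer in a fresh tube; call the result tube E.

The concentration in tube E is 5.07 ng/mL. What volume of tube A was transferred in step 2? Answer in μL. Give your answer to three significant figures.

350 μL

Step 1: 0.5 mL brought to 4000 μL → factor 4/0.5 = 8
Step 2: v brought to 3150 μL → factor = 3150 μL/v
Step 3: 275 μL + 550 μL = 825 μL total → factor 825/275 = 3
Step 4: 130 μL brought to 49 mL → factor 49000/130 = 376.92
Step 5: 0.65 mL + 2500 μL = 3.15 mL total → factor 3.15/0.65 = 4.8462
Product of known-step factors = 43839
Overall factor = 2.00 mg/mL / (5.07 ng/mL) = 3.9448 × 10^5
Step-2 factor = 3.9448 × 10^5 / 43839 = 8.9983
v = 3150 μL / 8.9983 = 350 μL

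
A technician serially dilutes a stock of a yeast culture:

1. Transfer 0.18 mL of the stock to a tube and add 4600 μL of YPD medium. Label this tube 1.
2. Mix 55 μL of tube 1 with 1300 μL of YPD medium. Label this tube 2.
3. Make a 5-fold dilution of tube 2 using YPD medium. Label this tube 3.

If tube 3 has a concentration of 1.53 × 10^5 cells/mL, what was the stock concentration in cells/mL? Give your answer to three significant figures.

Step 1: 0.18 mL + 4600 μL = 4.78 mL total → factor 4.78/0.18 = 26.556
Step 2: 55 μL + 1300 μL = 1355 μL total → factor 1355/55 = 24.636
Step 3: 5-fold → factor 5
Overall dilution factor = 26.556 × 24.636 × 5 = 3271.2
Stock = 1.53 × 10^5 cells/mL × 3271.2 = 5.00 × 10^8 cells/mL

5.00 × 10^8 cells/mL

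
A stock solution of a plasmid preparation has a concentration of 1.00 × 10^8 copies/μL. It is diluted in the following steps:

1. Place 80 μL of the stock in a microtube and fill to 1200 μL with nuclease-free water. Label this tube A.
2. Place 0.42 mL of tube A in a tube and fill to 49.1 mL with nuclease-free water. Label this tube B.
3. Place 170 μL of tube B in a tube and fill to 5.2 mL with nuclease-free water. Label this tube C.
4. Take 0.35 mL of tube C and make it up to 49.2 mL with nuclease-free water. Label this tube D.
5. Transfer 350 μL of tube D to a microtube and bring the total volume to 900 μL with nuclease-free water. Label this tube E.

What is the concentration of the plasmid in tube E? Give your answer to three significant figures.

Step 1: 80 μL brought to 1200 μL → factor 1200/80 = 15
Step 2: 0.42 mL brought to 49.1 mL → factor 49.1/0.42 = 116.9
Step 3: 170 μL brought to 5.2 mL → factor 5200/170 = 30.588
Step 4: 0.35 mL brought to 49.2 mL → factor 49.2/0.35 = 140.57
Step 5: 350 μL brought to 900 μL → factor 900/350 = 2.5714
Overall dilution factor = 15 × 116.9 × 30.588 × 140.57 × 2.5714 = 1.9389 × 10^7
Final = 1.00 × 10^8 copies/μL / 1.9389 × 10^7 = 5.16 copies/μL

5.16 copies/μL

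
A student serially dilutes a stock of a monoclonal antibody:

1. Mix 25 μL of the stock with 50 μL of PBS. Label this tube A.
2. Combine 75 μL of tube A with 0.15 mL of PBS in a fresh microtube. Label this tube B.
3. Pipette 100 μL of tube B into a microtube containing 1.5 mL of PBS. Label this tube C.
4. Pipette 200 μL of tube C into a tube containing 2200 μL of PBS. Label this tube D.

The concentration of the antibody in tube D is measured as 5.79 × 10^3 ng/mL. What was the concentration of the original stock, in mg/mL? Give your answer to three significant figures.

10.0 mg/mL

Step 1: 25 μL + 50 μL = 75 μL total → factor 75/25 = 3
Step 2: 75 μL + 0.15 mL = 225 μL total → factor 225/75 = 3
Step 3: 100 μL + 1.5 mL = 1600 μL total → factor 1600/100 = 16
Step 4: 200 μL + 2200 μL = 2400 μL total → factor 2400/200 = 12
Overall dilution factor = 3 × 3 × 16 × 12 = 1728
Stock = 5.79 × 10^3 ng/mL × 1728 = 1.001 × 10^7 ng/mL = 10.0 mg/mL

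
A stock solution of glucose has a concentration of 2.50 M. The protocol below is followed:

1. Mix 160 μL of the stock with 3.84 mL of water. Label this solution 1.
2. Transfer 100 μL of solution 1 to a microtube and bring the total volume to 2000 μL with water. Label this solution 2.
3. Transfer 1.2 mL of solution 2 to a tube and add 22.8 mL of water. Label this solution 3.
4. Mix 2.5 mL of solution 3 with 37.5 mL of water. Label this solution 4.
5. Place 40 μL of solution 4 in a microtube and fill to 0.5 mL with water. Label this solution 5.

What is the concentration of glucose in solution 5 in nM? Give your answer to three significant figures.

1.25 × 10^3 nM

Step 1: 160 μL + 3.84 mL = 4000 μL total → factor 4000/160 = 25
Step 2: 100 μL brought to 2000 μL → factor 2000/100 = 20
Step 3: 1.2 mL + 22.8 mL = 24 mL total → factor 24/1.2 = 20
Step 4: 2.5 mL + 37.5 mL = 40 mL total → factor 40/2.5 = 16
Step 5: 40 μL brought to 0.5 mL → factor 500/40 = 12.5
Overall dilution factor = 25 × 20 × 20 × 16 × 12.5 = 2 × 10^6
Final = 2.50 M / 2 × 10^6 = 1.250 × 10^-6 M = 1.25 × 10^3 nM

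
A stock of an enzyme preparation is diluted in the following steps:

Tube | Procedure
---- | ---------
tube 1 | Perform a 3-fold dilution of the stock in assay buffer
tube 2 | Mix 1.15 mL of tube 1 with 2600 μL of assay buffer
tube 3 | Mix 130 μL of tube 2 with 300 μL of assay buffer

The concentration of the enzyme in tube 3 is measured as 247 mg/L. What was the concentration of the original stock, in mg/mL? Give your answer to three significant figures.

7.99 mg/mL

Step 1: 3-fold → factor 3
Step 2: 1.15 mL + 2600 μL = 3.75 mL total → factor 3.75/1.15 = 3.2609
Step 3: 130 μL + 300 μL = 430 μL total → factor 430/130 = 3.3077
Overall dilution factor = 3 × 3.2609 × 3.3077 = 32.358
Stock = 247 mg/L × 32.358 = 7992 mg/L = 7.99 mg/mL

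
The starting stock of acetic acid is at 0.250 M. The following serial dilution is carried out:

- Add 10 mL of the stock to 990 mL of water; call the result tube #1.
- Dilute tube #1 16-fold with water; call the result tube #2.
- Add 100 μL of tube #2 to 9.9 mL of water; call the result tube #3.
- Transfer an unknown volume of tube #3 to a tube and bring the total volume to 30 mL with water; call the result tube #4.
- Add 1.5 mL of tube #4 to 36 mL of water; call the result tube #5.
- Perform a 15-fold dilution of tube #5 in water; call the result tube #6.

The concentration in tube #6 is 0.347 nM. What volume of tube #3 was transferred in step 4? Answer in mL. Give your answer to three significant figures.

2.50 mL

Step 1: 10 mL + 990 mL = 1000 mL total → factor 1000/10 = 100
Step 2: 16-fold → factor 16
Step 3: 100 μL + 9.9 mL = 10000 μL total → factor 10000/100 = 100
Step 4: v brought to 30 mL → factor = 30 mL/v
Step 5: 1.5 mL + 36 mL = 37.5 mL total → factor 37.5/1.5 = 25
Step 6: 15-fold → factor 15
Product of known-step factors = 6 × 10^7
Overall factor = 0.250 M / (0.347 nM) = 7.2046 × 10^8
Step-4 factor = 7.2046 × 10^8 / 6 × 10^7 = 12.008
v = 30 mL / 12.008 = 2.50 mL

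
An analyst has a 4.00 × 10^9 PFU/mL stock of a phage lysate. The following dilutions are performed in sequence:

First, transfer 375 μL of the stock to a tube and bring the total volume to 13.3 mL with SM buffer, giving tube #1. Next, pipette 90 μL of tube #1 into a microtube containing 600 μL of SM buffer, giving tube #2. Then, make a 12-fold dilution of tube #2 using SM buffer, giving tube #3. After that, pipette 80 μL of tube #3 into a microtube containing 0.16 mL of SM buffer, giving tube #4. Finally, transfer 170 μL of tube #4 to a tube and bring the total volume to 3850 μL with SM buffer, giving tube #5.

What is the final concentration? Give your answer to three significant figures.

1.80 × 10^4 PFU/mL

Step 1: 375 μL brought to 13.3 mL → factor 13300/375 = 35.467
Step 2: 90 μL + 600 μL = 690 μL total → factor 690/90 = 7.6667
Step 3: 12-fold → factor 12
Step 4: 80 μL + 0.16 mL = 240 μL total → factor 240/80 = 3
Step 5: 170 μL brought to 3850 μL → factor 3850/170 = 22.647
Overall dilution factor = 35.467 × 7.6667 × 12 × 3 × 22.647 = 2.2169 × 10^5
Final = 4.00 × 10^9 PFU/mL / 2.2169 × 10^5 = 1.80 × 10^4 PFU/mL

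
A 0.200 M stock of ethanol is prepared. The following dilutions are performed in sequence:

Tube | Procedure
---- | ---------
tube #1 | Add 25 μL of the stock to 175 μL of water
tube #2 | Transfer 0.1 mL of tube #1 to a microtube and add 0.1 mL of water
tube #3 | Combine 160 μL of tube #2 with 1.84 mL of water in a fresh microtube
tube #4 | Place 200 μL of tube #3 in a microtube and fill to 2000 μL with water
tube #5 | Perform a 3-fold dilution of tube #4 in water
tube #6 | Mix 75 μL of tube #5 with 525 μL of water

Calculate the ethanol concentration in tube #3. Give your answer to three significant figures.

0.00100 M

Step 1: 25 μL + 175 μL = 200 μL total → factor 200/25 = 8
Step 2: 0.1 mL + 0.1 mL = 0.2 mL total → factor 0.2/0.1 = 2
Step 3: 160 μL + 1.84 mL = 2000 μL total → factor 2000/160 = 12.5
Dilution factor through tube #3 = 8 × 2 × 12.5 = 200
[tube #3] = 0.200 M / 200 = 0.00100 M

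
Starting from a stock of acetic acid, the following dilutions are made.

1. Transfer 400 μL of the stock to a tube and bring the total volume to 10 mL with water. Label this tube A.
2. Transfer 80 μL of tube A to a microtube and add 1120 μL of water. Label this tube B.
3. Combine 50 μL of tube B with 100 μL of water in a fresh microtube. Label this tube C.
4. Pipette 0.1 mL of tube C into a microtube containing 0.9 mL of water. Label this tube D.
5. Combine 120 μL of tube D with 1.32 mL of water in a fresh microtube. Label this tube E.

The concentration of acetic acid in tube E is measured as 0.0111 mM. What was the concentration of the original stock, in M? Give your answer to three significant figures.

Step 1: 400 μL brought to 10 mL → factor 10000/400 = 25
Step 2: 80 μL + 1120 μL = 1200 μL total → factor 1200/80 = 15
Step 3: 50 μL + 100 μL = 150 μL total → factor 150/50 = 3
Step 4: 0.1 mL + 0.9 mL = 1 mL total → factor 1/0.1 = 10
Step 5: 120 μL + 1.32 mL = 1440 μL total → factor 1440/120 = 12
Overall dilution factor = 25 × 15 × 3 × 10 × 12 = 1.35 × 10^5
Stock = 0.0111 mM × 1.35 × 10^5 = 1498 mM = 1.50 M

1.50 M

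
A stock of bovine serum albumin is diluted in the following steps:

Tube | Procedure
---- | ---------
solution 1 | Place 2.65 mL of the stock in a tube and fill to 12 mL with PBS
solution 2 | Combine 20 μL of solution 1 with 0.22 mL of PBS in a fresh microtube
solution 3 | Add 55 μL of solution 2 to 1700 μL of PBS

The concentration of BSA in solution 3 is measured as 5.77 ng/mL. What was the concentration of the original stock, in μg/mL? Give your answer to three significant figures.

10.0 μg/mL

Step 1: 2.65 mL brought to 12 mL → factor 12/2.65 = 4.5283
Step 2: 20 μL + 0.22 mL = 240 μL total → factor 240/20 = 12
Step 3: 55 μL + 1700 μL = 1755 μL total → factor 1755/55 = 31.909
Overall dilution factor = 4.5283 × 12 × 31.909 = 1733.9
Stock = 5.77 ng/mL × 1733.9 = 1.000 × 10^4 ng/mL = 10.0 μg/mL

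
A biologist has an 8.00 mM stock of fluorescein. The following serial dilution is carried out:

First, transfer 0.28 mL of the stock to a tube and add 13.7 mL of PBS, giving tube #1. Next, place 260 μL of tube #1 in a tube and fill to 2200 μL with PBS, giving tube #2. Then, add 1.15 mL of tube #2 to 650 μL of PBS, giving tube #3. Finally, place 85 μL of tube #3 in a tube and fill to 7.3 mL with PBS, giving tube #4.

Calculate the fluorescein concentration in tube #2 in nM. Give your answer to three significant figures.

1.89 × 10^4 nM

Step 1: 0.28 mL + 13.7 mL = 13.98 mL total → factor 13.98/0.28 = 49.929
Step 2: 260 μL brought to 2200 μL → factor 2200/260 = 8.4615
Dilution factor through tube #2 = 49.929 × 8.4615 = 422.47
[tube #2] = 8.00 mM / 422.47 = 0.01894 mM = 1.89 × 10^4 nM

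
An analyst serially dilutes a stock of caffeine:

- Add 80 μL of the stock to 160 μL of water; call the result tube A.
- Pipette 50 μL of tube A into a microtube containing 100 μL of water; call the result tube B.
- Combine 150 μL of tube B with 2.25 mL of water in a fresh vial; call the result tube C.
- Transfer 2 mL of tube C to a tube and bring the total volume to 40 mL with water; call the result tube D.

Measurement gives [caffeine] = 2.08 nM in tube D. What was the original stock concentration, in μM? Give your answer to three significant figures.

5.99 μM

Step 1: 80 μL + 160 μL = 240 μL total → factor 240/80 = 3
Step 2: 50 μL + 100 μL = 150 μL total → factor 150/50 = 3
Step 3: 150 μL + 2.25 mL = 2400 μL total → factor 2400/150 = 16
Step 4: 2 mL brought to 40 mL → factor 40/2 = 20
Overall dilution factor = 3 × 3 × 16 × 20 = 2880
Stock = 2.08 nM × 2880 = 5990 nM = 5.99 μM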